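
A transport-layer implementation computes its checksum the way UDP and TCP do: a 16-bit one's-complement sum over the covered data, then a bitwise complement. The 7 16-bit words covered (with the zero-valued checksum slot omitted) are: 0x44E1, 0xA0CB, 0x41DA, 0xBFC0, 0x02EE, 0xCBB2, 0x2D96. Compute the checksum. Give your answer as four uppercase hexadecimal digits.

1C81

One's-complement addition (fold any carry out of bit 15 back into bit 0):
  0x44E1 + 0xA0CB = 0x0E5AC
  0xE5AC + 0x41DA = 0x12786 → wrap carry → 0x2787
  0x2787 + 0xBFC0 = 0x0E747
  0xE747 + 0x02EE = 0x0EA35
  0xEA35 + 0xCBB2 = 0x1B5E7 → wrap carry → 0xB5E8
  0xB5E8 + 0x2D96 = 0x0E37E
One's-complement sum = 0xE37E.
Checksum = ~0xE37E & 0xFFFF = 0x1C81.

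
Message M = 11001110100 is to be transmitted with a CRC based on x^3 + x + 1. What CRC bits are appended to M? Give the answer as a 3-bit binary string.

Append 3 zeros: 11001110100000. Divide by 1011 (XOR where the leading bit is 1):
  pos 0: 1100 XOR 1011 = 0111
  pos 1: 1111 XOR 1011 = 0100
  pos 2: 1001 XOR 1011 = 0010
  pos 4: 1010 XOR 1011 = 0001
  pos 7: 1100 XOR 1011 = 0111
  pos 8: 1110 XOR 1011 = 0101
  pos 9: 1010 XOR 1011 = 0001
Remainder (last 3 bits) = 010. This is the CRC / FCS.

010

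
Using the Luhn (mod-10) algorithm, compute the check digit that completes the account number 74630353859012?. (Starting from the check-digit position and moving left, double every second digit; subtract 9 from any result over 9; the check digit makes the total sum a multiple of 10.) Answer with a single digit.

Partial digits right→left: 2 1 0 9 5 8 3 5 3 0 3 6 4 7
Double every second digit counting from the check-digit position (so the 1st, 3rd, 5th, ... of the partial from the right).
  doubled (with −9 where >9): 4 0 1 6 6 6 8 → sum 31
  kept as-is: 1 9 8 5 0 6 7 → sum 36
Total = 31 + 36 = 67.
Check digit = (10 − (67 mod 10)) mod 10 = 3.

3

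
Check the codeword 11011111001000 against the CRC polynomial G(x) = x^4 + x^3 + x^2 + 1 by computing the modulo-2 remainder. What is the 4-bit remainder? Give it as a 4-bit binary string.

0000

Modulo-2 division of 11011111001000 by 11101:
  pos 0: 11011 XOR 11101 = 00110
  pos 2: 11011 XOR 11101 = 00110
  pos 4: 11010 XOR 11101 = 00111
  pos 6: 11101 XOR 11101 = 00000
Remainder = 0000 (zero — the frame passes the CRC check).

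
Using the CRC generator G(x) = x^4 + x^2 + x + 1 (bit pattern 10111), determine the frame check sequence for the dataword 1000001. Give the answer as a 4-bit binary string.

Append 4 zeros: 10000010000. Divide by 10111 (XOR where the leading bit is 1):
  pos 0: 10000 XOR 10111 = 00111
  pos 2: 11101 XOR 10111 = 01010
  pos 3: 10100 XOR 10111 = 00011
  pos 6: 11000 XOR 10111 = 01111
Remainder (last 4 bits) = 1111. This is the CRC / FCS.

1111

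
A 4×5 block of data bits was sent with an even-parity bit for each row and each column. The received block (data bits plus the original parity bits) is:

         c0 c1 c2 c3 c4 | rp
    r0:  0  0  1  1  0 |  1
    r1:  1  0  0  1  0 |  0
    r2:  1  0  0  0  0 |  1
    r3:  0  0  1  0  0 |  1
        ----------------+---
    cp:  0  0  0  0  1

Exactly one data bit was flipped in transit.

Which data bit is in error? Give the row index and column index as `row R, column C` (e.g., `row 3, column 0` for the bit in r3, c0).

row 0, column 4

Recompute each row's even parity and compare to rp:
  r0: data parity 0, sent rp 1 → mismatch
  r1: data parity 0, sent rp 0 → ok
  r2: data parity 1, sent rp 1 → ok
  r3: data parity 1, sent rp 1 → ok
Recompute each column's even parity and compare to cp:
  c0: data parity 0, sent cp 0 → ok
  c1: data parity 0, sent cp 0 → ok
  c2: data parity 0, sent cp 0 → ok
  c3: data parity 0, sent cp 0 → ok
  c4: data parity 0, sent cp 1 → mismatch
Exactly one row (r0) and one column (c4) fail → the flipped bit is at their intersection.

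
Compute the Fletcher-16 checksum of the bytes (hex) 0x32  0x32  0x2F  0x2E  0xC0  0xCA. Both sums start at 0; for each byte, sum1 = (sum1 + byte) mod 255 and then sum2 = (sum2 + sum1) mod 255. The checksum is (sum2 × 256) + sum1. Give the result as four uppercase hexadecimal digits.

Running sums (mod 255):
  after byte 0 (0x32): sum1=50, sum2=50
  after byte 1 (0x32): sum1=100, sum2=150
  after byte 2 (0x2F): sum1=147, sum2=42
  after byte 3 (0x2E): sum1=193, sum2=235
  after byte 4 (0xC0): sum1=130, sum2=110
  after byte 5 (0xCA): sum1=77, sum2=187
Checksum = sum2·256 + sum1 = 187·256 + 77 = 47949 = 0xBB4D.

BB4D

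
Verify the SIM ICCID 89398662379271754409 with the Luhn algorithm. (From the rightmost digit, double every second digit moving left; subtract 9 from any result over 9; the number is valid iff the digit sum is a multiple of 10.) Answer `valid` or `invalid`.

valid

From the right, keep odd positions and double even positions (subtract 9 from any doubled value over 9):
  doubled (positions 2,4,...): 0 8 5 5 9 6 3 7 6 7 → sum 56
  kept (positions 1,3,...): 9 4 5 1 2 7 2 6 9 9 → sum 54
Total = 110.
110 mod 10 = 0, so the number is valid.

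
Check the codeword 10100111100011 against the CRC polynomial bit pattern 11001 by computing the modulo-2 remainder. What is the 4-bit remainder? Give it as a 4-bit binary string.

Modulo-2 division of 10100111100011 by 11001:
  pos 0: 10100 XOR 11001 = 01101
  pos 1: 11011 XOR 11001 = 00010
  pos 4: 10111 XOR 11001 = 01110
  pos 5: 11100 XOR 11001 = 00101
  pos 7: 10100 XOR 11001 = 01101
  pos 8: 11011 XOR 11001 = 00010
Remainder = 0101 (nonzero — an error is detected).

0101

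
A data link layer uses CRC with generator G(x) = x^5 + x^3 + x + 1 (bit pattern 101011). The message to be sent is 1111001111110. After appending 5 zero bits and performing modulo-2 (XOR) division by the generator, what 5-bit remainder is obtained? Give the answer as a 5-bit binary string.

Append 5 zeros: 111100111111000000. Divide by 101011 (XOR where the leading bit is 1):
  pos 0: 111100 XOR 101011 = 010111
  pos 1: 101111 XOR 101011 = 000100
  pos 4: 100111 XOR 101011 = 001100
  pos 6: 110011 XOR 101011 = 011000
  pos 7: 110000 XOR 101011 = 011011
  pos 8: 110110 XOR 101011 = 011101
  pos 9: 111010 XOR 101011 = 010001
  pos 10: 100010 XOR 101011 = 001001
  pos 12: 100100 XOR 101011 = 001111
Remainder (last 5 bits) = 01111. This is the CRC / FCS.

01111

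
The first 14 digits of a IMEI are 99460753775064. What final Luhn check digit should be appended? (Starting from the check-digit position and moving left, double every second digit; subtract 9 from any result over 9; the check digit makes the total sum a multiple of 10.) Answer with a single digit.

8

Partial digits right→left: 4 6 0 5 7 7 3 5 7 0 6 4 9 9
Double every second digit counting from the check-digit position (so the 1st, 3rd, 5th, ... of the partial from the right).
  doubled (with −9 where >9): 8 0 5 6 5 3 9 → sum 36
  kept as-is: 6 5 7 5 0 4 9 → sum 36
Total = 36 + 36 = 72.
Check digit = (10 − (72 mod 10)) mod 10 = 8.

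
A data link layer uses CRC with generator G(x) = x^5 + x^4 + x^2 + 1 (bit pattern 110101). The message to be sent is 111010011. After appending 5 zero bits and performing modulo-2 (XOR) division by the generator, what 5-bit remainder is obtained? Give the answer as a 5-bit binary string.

Append 5 zeros: 11101001100000. Divide by 110101 (XOR where the leading bit is 1):
  pos 0: 111010 XOR 110101 = 001111
  pos 2: 111101 XOR 110101 = 001000
  pos 4: 100010 XOR 110101 = 010111
  pos 5: 101110 XOR 110101 = 011011
  pos 6: 110110 XOR 110101 = 000011
Remainder (last 5 bits) = 01100. This is the CRC / FCS.

01100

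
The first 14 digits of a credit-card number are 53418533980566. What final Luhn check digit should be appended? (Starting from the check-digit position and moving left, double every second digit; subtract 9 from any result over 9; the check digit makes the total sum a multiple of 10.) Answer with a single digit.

Partial digits right→left: 6 6 5 0 8 9 3 3 5 8 1 4 3 5
Double every second digit counting from the check-digit position (so the 1st, 3rd, 5th, ... of the partial from the right).
  doubled (with −9 where >9): 3 1 7 6 1 2 6 → sum 26
  kept as-is: 6 0 9 3 8 4 5 → sum 35
Total = 26 + 35 = 61.
Check digit = (10 − (61 mod 10)) mod 10 = 9.

9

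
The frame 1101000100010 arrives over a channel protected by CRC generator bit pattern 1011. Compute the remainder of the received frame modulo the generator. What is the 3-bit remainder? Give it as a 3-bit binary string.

Modulo-2 division of 1101000100010 by 1011:
  pos 0: 1101 XOR 1011 = 0110
  pos 1: 1100 XOR 1011 = 0111
  pos 2: 1110 XOR 1011 = 0101
  pos 3: 1010 XOR 1011 = 0001
  pos 6: 1100 XOR 1011 = 0111
  pos 7: 1110 XOR 1011 = 0101
  pos 8: 1011 XOR 1011 = 0000
Remainder = 000 (zero — the frame passes the CRC check).

000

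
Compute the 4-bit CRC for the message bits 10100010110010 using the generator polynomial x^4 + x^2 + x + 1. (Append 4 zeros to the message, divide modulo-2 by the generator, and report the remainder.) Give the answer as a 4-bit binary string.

0101

Append 4 zeros: 101000101100100000. Divide by 10111 (XOR where the leading bit is 1):
  pos 0: 10100 XOR 10111 = 00011
  pos 3: 11010 XOR 10111 = 01101
  pos 4: 11011 XOR 10111 = 01100
  pos 5: 11001 XOR 10111 = 01110
  pos 6: 11100 XOR 10111 = 01011
  pos 7: 10110 XOR 10111 = 00001
  pos 11: 11000 XOR 10111 = 01111
  pos 12: 11110 XOR 10111 = 01001
  pos 13: 10010 XOR 10111 = 00101
Remainder (last 4 bits) = 0101. This is the CRC / FCS.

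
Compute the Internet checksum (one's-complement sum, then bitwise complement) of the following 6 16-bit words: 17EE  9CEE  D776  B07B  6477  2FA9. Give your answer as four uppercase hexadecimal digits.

2F10

One's-complement addition (fold any carry out of bit 15 back into bit 0):
  0x17EE + 0x9CEE = 0x0B4DC
  0xB4DC + 0xD776 = 0x18C52 → wrap carry → 0x8C53
  0x8C53 + 0xB07B = 0x13CCE → wrap carry → 0x3CCF
  0x3CCF + 0x6477 = 0x0A146
  0xA146 + 0x2FA9 = 0x0D0EF
One's-complement sum = 0xD0EF.
Checksum = ~0xD0EF & 0xFFFF = 0x2F10.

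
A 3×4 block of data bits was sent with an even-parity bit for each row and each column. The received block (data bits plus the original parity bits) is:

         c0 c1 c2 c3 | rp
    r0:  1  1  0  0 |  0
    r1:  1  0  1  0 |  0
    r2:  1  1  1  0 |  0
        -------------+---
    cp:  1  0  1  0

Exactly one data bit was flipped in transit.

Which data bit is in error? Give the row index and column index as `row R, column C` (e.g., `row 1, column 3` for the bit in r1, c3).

row 2, column 2

Recompute each row's even parity and compare to rp:
  r0: data parity 0, sent rp 0 → ok
  r1: data parity 0, sent rp 0 → ok
  r2: data parity 1, sent rp 0 → mismatch
Recompute each column's even parity and compare to cp:
  c0: data parity 1, sent cp 1 → ok
  c1: data parity 0, sent cp 0 → ok
  c2: data parity 0, sent cp 1 → mismatch
  c3: data parity 0, sent cp 0 → ok
Exactly one row (r2) and one column (c2) fail → the flipped bit is at their intersection.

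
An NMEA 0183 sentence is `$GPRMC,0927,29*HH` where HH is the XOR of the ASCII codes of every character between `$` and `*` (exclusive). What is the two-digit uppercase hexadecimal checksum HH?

4C

XOR the ASCII codes of the payload characters:
  'G' = 0x47 → acc = 0x47
  'P' = 0x50 → acc = 0x17
  'R' = 0x52 → acc = 0x45
  'M' = 0x4D → acc = 0x08
  'C' = 0x43 → acc = 0x4B
  ',' = 0x2C → acc = 0x67
  '0' = 0x30 → acc = 0x57
  '9' = 0x39 → acc = 0x6E
  '2' = 0x32 → acc = 0x5C
  '7' = 0x37 → acc = 0x6B
  ',' = 0x2C → acc = 0x47
  '2' = 0x32 → acc = 0x75
  '9' = 0x39 → acc = 0x4C
Checksum = 0x4C.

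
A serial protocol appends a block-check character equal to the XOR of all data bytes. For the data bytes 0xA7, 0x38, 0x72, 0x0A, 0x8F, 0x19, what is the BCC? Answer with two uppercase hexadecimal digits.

XOR the bytes together:
  start with 0xA7
  0xA7 ⊕ 0x38 = 0x9F
  0x9F ⊕ 0x72 = 0xED
  0xED ⊕ 0x0A = 0xE7
  0xE7 ⊕ 0x8F = 0x68
  0x68 ⊕ 0x19 = 0x71

71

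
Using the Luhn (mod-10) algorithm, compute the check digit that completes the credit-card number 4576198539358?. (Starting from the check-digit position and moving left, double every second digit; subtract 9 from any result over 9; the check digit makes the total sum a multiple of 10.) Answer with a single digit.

Partial digits right→left: 8 5 3 9 3 5 8 9 1 6 7 5 4
Double every second digit counting from the check-digit position (so the 1st, 3rd, 5th, ... of the partial from the right).
  doubled (with −9 where >9): 7 6 6 7 2 5 8 → sum 41
  kept as-is: 5 9 5 9 6 5 → sum 39
Total = 41 + 39 = 80.
Check digit = (10 − (80 mod 10)) mod 10 = 0.

0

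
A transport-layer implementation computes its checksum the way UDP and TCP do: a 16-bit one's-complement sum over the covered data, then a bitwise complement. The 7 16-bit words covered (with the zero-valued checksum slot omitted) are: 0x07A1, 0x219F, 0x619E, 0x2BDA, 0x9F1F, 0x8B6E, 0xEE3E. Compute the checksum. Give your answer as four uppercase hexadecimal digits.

One's-complement addition (fold any carry out of bit 15 back into bit 0):
  0x07A1 + 0x219F = 0x02940
  0x2940 + 0x619E = 0x08ADE
  0x8ADE + 0x2BDA = 0x0B6B8
  0xB6B8 + 0x9F1F = 0x155D7 → wrap carry → 0x55D8
  0x55D8 + 0x8B6E = 0x0E146
  0xE146 + 0xEE3E = 0x1CF84 → wrap carry → 0xCF85
One's-complement sum = 0xCF85.
Checksum = ~0xCF85 & 0xFFFF = 0x307A.

307A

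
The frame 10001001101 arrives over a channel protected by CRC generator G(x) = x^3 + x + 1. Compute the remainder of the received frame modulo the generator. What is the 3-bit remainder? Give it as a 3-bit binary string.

000

Modulo-2 division of 10001001101 by 1011:
  pos 0: 1000 XOR 1011 = 0011
  pos 2: 1110 XOR 1011 = 0101
  pos 3: 1010 XOR 1011 = 0001
  pos 6: 1110 XOR 1011 = 0101
  pos 7: 1011 XOR 1011 = 0000
Remainder = 000 (zero — the frame passes the CRC check).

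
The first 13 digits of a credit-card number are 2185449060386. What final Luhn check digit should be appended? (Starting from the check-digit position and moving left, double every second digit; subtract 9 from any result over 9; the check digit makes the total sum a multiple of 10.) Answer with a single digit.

Partial digits right→left: 6 8 3 0 6 0 9 4 4 5 8 1 2
Double every second digit counting from the check-digit position (so the 1st, 3rd, 5th, ... of the partial from the right).
  doubled (with −9 where >9): 3 6 3 9 8 7 4 → sum 40
  kept as-is: 8 0 0 4 5 1 → sum 18
Total = 40 + 18 = 58.
Check digit = (10 − (58 mod 10)) mod 10 = 2.

2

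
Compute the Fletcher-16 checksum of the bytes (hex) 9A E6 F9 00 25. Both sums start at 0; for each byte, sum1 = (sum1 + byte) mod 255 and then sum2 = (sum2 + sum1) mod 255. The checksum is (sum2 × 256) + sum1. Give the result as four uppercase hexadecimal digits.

B3A0

Running sums (mod 255):
  after byte 0 (9A): sum1=154, sum2=154
  after byte 1 (E6): sum1=129, sum2=28
  after byte 2 (F9): sum1=123, sum2=151
  after byte 3 (00): sum1=123, sum2=19
  after byte 4 (25): sum1=160, sum2=179
Checksum = sum2·256 + sum1 = 179·256 + 160 = 45984 = 0xB3A0.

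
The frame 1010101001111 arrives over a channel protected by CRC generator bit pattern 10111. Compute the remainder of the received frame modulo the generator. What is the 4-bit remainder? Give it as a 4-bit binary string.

0000

Modulo-2 division of 1010101001111 by 10111:
  pos 0: 10101 XOR 10111 = 00010
  pos 3: 10010 XOR 10111 = 00101
  pos 5: 10101 XOR 10111 = 00010
  pos 8: 10111 XOR 10111 = 00000
Remainder = 0000 (zero — the frame passes the CRC check).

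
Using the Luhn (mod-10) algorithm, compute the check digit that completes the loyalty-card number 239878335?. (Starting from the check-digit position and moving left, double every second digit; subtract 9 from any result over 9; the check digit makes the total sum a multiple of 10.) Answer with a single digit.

Partial digits right→left: 5 3 3 8 7 8 9 3 2
Double every second digit counting from the check-digit position (so the 1st, 3rd, 5th, ... of the partial from the right).
  doubled (with −9 where >9): 1 6 5 9 4 → sum 25
  kept as-is: 3 8 8 3 → sum 22
Total = 25 + 22 = 47.
Check digit = (10 − (47 mod 10)) mod 10 = 3.

3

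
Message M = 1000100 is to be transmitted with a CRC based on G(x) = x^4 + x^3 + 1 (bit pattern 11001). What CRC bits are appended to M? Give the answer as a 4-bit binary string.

Append 4 zeros: 10001000000. Divide by 11001 (XOR where the leading bit is 1):
  pos 0: 10001 XOR 11001 = 01000
  pos 1: 10000 XOR 11001 = 01001
  pos 2: 10010 XOR 11001 = 01011
  pos 3: 10110 XOR 11001 = 01111
  pos 4: 11110 XOR 11001 = 00111
  pos 6: 11100 XOR 11001 = 00101
Remainder (last 4 bits) = 0101. This is the CRC / FCS.

0101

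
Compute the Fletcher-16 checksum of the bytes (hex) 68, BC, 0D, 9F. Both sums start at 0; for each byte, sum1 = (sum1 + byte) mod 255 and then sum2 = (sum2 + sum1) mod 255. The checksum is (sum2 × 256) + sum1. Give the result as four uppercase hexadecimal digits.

Running sums (mod 255):
  after byte 0 (68): sum1=104, sum2=104
  after byte 1 (BC): sum1=37, sum2=141
  after byte 2 (0D): sum1=50, sum2=191
  after byte 3 (9F): sum1=209, sum2=145
Checksum = sum2·256 + sum1 = 145·256 + 209 = 37329 = 0x91D1.

91D1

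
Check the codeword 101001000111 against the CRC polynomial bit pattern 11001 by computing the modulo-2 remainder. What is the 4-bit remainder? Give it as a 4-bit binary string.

0000

Modulo-2 division of 101001000111 by 11001:
  pos 0: 10100 XOR 11001 = 01101
  pos 1: 11011 XOR 11001 = 00010
  pos 4: 10000 XOR 11001 = 01001
  pos 5: 10011 XOR 11001 = 01010
  pos 6: 10101 XOR 11001 = 01100
  pos 7: 11001 XOR 11001 = 00000
Remainder = 0000 (zero — the frame passes the CRC check).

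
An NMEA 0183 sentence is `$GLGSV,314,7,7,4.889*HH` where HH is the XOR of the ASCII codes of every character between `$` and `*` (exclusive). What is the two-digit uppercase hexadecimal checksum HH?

5C

XOR the ASCII codes of the payload characters:
  'G' = 0x47 → acc = 0x47
  'L' = 0x4C → acc = 0x0B
  'G' = 0x47 → acc = 0x4C
  'S' = 0x53 → acc = 0x1F
  'V' = 0x56 → acc = 0x49
  ',' = 0x2C → acc = 0x65
  '3' = 0x33 → acc = 0x56
  '1' = 0x31 → acc = 0x67
  '4' = 0x34 → acc = 0x53
  ',' = 0x2C → acc = 0x7F
  '7' = 0x37 → acc = 0x48
  ',' = 0x2C → acc = 0x64
  '7' = 0x37 → acc = 0x53
  ',' = 0x2C → acc = 0x7F
  '4' = 0x34 → acc = 0x4B
  '.' = 0x2E → acc = 0x65
  '8' = 0x38 → acc = 0x5D
  '8' = 0x38 → acc = 0x65
  '9' = 0x39 → acc = 0x5C
Checksum = 0x5C.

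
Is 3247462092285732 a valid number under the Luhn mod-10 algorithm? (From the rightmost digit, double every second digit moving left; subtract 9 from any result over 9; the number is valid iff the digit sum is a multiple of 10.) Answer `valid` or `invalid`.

From the right, keep odd positions and double even positions (subtract 9 from any doubled value over 9):
  doubled (positions 2,4,...): 6 1 4 9 4 8 8 6 → sum 46
  kept (positions 1,3,...): 2 7 8 2 0 6 7 2 → sum 34
Total = 80.
80 mod 10 = 0, so the number is valid.

valid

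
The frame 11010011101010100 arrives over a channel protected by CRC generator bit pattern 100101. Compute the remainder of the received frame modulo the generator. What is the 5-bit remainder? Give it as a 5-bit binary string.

Modulo-2 division of 11010011101010100 by 100101:
  pos 0: 110100 XOR 100101 = 010001
  pos 1: 100011 XOR 100101 = 000110
  pos 4: 110110 XOR 100101 = 010011
  pos 5: 100111 XOR 100101 = 000010
  pos 9: 100101 XOR 100101 = 000000
Remainder = 00000 (zero — the frame passes the CRC check).

00000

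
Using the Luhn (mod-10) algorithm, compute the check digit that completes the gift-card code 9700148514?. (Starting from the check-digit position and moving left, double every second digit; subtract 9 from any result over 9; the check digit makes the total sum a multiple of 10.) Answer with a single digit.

Partial digits right→left: 4 1 5 8 4 1 0 0 7 9
Double every second digit counting from the check-digit position (so the 1st, 3rd, 5th, ... of the partial from the right).
  doubled (with −9 where >9): 8 1 8 0 5 → sum 22
  kept as-is: 1 8 1 0 9 → sum 19
Total = 22 + 19 = 41.
Check digit = (10 − (41 mod 10)) mod 10 = 9.

9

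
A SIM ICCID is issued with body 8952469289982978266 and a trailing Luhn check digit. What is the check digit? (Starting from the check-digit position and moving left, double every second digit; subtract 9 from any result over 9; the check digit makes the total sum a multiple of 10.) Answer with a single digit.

Partial digits right→left: 6 6 2 8 7 9 2 8 9 9 8 2 9 6 4 2 5 9 8
Double every second digit counting from the check-digit position (so the 1st, 3rd, 5th, ... of the partial from the right).
  doubled (with −9 where >9): 3 4 5 4 9 7 9 8 1 7 → sum 57
  kept as-is: 6 8 9 8 9 2 6 2 9 → sum 59
Total = 57 + 59 = 116.
Check digit = (10 − (116 mod 10)) mod 10 = 4.

4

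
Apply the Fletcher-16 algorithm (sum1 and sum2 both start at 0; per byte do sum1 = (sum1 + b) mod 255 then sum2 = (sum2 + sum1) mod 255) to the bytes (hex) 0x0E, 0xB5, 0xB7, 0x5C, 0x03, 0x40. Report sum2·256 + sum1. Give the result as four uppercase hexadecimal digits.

Running sums (mod 255):
  after byte 0 (0x0E): sum1=14, sum2=14
  after byte 1 (0xB5): sum1=195, sum2=209
  after byte 2 (0xB7): sum1=123, sum2=77
  after byte 3 (0x5C): sum1=215, sum2=37
  after byte 4 (0x03): sum1=218, sum2=0
  after byte 5 (0x40): sum1=27, sum2=27
Checksum = sum2·256 + sum1 = 27·256 + 27 = 6939 = 0x1B1B.

1B1B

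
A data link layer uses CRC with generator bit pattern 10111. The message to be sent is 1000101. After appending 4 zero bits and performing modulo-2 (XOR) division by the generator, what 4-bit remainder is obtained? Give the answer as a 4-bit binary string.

0100

Append 4 zeros: 10001010000. Divide by 10111 (XOR where the leading bit is 1):
  pos 0: 10001 XOR 10111 = 00110
  pos 2: 11001 XOR 10111 = 01110
  pos 3: 11100 XOR 10111 = 01011
  pos 4: 10110 XOR 10111 = 00001
Remainder (last 4 bits) = 0100. This is the CRC / FCS.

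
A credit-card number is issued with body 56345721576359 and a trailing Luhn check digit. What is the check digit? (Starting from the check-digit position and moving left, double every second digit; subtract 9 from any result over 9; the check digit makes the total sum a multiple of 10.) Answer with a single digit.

Partial digits right→left: 9 5 3 6 7 5 1 2 7 5 4 3 6 5
Double every second digit counting from the check-digit position (so the 1st, 3rd, 5th, ... of the partial from the right).
  doubled (with −9 where >9): 9 6 5 2 5 8 3 → sum 38
  kept as-is: 5 6 5 2 5 3 5 → sum 31
Total = 38 + 31 = 69.
Check digit = (10 − (69 mod 10)) mod 10 = 1.

1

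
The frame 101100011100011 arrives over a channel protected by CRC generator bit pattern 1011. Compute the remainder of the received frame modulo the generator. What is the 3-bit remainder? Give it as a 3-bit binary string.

000

Modulo-2 division of 101100011100011 by 1011:
  pos 0: 1011 XOR 1011 = 0000
  pos 7: 1110 XOR 1011 = 0101
  pos 8: 1010 XOR 1011 = 0001
  pos 11: 1011 XOR 1011 = 0000
Remainder = 000 (zero — the frame passes the CRC check).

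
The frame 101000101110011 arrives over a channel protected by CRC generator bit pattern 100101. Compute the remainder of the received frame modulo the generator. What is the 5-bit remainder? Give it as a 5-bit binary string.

Modulo-2 division of 101000101110011 by 100101:
  pos 0: 101000 XOR 100101 = 001101
  pos 2: 110110 XOR 100101 = 010011
  pos 3: 100111 XOR 100101 = 000010
  pos 7: 101100 XOR 100101 = 001001
  pos 9: 100111 XOR 100101 = 000010
Remainder = 00010 (nonzero — an error is detected).

00010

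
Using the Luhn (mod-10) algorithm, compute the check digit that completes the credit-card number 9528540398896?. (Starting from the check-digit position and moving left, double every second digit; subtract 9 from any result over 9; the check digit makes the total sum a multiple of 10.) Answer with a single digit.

Partial digits right→left: 6 9 8 8 9 3 0 4 5 8 2 5 9
Double every second digit counting from the check-digit position (so the 1st, 3rd, 5th, ... of the partial from the right).
  doubled (with −9 where >9): 3 7 9 0 1 4 9 → sum 33
  kept as-is: 9 8 3 4 8 5 → sum 37
Total = 33 + 37 = 70.
Check digit = (10 − (70 mod 10)) mod 10 = 0.

0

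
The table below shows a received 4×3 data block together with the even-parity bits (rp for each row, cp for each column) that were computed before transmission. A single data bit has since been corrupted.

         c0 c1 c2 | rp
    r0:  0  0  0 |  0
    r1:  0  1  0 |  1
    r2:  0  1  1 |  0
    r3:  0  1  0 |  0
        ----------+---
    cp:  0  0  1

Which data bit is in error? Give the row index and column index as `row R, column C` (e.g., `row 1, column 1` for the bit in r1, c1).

Recompute each row's even parity and compare to rp:
  r0: data parity 0, sent rp 0 → ok
  r1: data parity 1, sent rp 1 → ok
  r2: data parity 0, sent rp 0 → ok
  r3: data parity 1, sent rp 0 → mismatch
Recompute each column's even parity and compare to cp:
  c0: data parity 0, sent cp 0 → ok
  c1: data parity 1, sent cp 0 → mismatch
  c2: data parity 1, sent cp 1 → ok
Exactly one row (r3) and one column (c1) fail → the flipped bit is at their intersection.

row 3, column 1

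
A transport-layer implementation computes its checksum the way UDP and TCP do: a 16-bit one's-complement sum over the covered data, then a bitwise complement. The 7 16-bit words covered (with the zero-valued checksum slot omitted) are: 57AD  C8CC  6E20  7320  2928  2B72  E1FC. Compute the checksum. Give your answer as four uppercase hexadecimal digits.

C7AD

One's-complement addition (fold any carry out of bit 15 back into bit 0):
  0x57AD + 0xC8CC = 0x12079 → wrap carry → 0x207A
  0x207A + 0x6E20 = 0x08E9A
  0x8E9A + 0x7320 = 0x101BA → wrap carry → 0x01BB
  0x01BB + 0x2928 = 0x02AE3
  0x2AE3 + 0x2B72 = 0x05655
  0x5655 + 0xE1FC = 0x13851 → wrap carry → 0x3852
One's-complement sum = 0x3852.
Checksum = ~0x3852 & 0xFFFF = 0xC7AD.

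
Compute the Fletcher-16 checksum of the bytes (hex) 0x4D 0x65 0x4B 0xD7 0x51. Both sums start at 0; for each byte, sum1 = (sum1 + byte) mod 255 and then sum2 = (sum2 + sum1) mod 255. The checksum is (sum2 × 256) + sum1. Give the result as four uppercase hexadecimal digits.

FA27

Running sums (mod 255):
  after byte 0 (0x4D): sum1=77, sum2=77
  after byte 1 (0x65): sum1=178, sum2=0
  after byte 2 (0x4B): sum1=253, sum2=253
  after byte 3 (0xD7): sum1=213, sum2=211
  after byte 4 (0x51): sum1=39, sum2=250
Checksum = sum2·256 + sum1 = 250·256 + 39 = 64039 = 0xFA27.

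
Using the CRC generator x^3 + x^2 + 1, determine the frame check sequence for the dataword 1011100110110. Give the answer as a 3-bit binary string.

111

Append 3 zeros: 1011100110110000. Divide by 1101 (XOR where the leading bit is 1):
  pos 0: 1011 XOR 1101 = 0110
  pos 1: 1101 XOR 1101 = 0000
  pos 7: 1101 XOR 1101 = 0000
  pos 11: 1000 XOR 1101 = 0101
  pos 12: 1010 XOR 1101 = 0111
Remainder (last 3 bits) = 111. This is the CRC / FCS.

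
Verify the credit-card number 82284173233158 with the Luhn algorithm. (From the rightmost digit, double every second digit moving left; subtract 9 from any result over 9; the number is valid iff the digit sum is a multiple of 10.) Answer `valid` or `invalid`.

invalid

From the right, keep odd positions and double even positions (subtract 9 from any doubled value over 9):
  doubled (positions 2,4,...): 1 6 4 5 8 4 7 → sum 35
  kept (positions 1,3,...): 8 1 3 3 1 8 2 → sum 26
Total = 61.
61 mod 10 = 1, so the number is invalid.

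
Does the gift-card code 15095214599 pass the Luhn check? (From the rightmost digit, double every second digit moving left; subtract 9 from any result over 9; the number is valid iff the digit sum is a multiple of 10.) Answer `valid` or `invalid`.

From the right, keep odd positions and double even positions (subtract 9 from any doubled value over 9):
  doubled (positions 2,4,...): 9 8 4 9 1 → sum 31
  kept (positions 1,3,...): 9 5 1 5 0 1 → sum 21
Total = 52.
52 mod 10 = 2, so the number is invalid.

invalid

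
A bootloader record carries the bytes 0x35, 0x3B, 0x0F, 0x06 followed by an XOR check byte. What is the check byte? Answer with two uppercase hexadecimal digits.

07

XOR the bytes together:
  start with 0x35
  0x35 ⊕ 0x3B = 0x0E
  0x0E ⊕ 0x0F = 0x01
  0x01 ⊕ 0x06 = 0x07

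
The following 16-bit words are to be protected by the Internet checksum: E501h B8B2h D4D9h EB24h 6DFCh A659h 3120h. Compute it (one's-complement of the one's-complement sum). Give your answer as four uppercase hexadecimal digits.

One's-complement addition (fold any carry out of bit 15 back into bit 0):
  0xE501 + 0xB8B2 = 0x19DB3 → wrap carry → 0x9DB4
  0x9DB4 + 0xD4D9 = 0x1728D → wrap carry → 0x728E
  0x728E + 0xEB24 = 0x15DB2 → wrap carry → 0x5DB3
  0x5DB3 + 0x6DFC = 0x0CBAF
  0xCBAF + 0xA659 = 0x17208 → wrap carry → 0x7209
  0x7209 + 0x3120 = 0x0A329
One's-complement sum = 0xA329.
Checksum = ~0xA329 & 0xFFFF = 0x5CD6.

5CD6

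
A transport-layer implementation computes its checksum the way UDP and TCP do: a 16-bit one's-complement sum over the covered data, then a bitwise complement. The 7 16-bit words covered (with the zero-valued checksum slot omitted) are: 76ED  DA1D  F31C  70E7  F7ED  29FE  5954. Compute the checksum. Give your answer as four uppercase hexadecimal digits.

CFAF

One's-complement addition (fold any carry out of bit 15 back into bit 0):
  0x76ED + 0xDA1D = 0x1510A → wrap carry → 0x510B
  0x510B + 0xF31C = 0x14427 → wrap carry → 0x4428
  0x4428 + 0x70E7 = 0x0B50F
  0xB50F + 0xF7ED = 0x1ACFC → wrap carry → 0xACFD
  0xACFD + 0x29FE = 0x0D6FB
  0xD6FB + 0x5954 = 0x1304F → wrap carry → 0x3050
One's-complement sum = 0x3050.
Checksum = ~0x3050 & 0xFFFF = 0xCFAF.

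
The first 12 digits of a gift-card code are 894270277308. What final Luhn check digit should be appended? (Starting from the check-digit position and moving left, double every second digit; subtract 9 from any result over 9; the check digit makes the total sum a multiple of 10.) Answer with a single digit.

Partial digits right→left: 8 0 3 7 7 2 0 7 2 4 9 8
Double every second digit counting from the check-digit position (so the 1st, 3rd, 5th, ... of the partial from the right).
  doubled (with −9 where >9): 7 6 5 0 4 9 → sum 31
  kept as-is: 0 7 2 7 4 8 → sum 28
Total = 31 + 28 = 59.
Check digit = (10 − (59 mod 10)) mod 10 = 1.

1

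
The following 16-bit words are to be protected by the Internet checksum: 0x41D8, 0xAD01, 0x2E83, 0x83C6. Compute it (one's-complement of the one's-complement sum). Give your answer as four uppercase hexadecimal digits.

One's-complement addition (fold any carry out of bit 15 back into bit 0):
  0x41D8 + 0xAD01 = 0x0EED9
  0xEED9 + 0x2E83 = 0x11D5C → wrap carry → 0x1D5D
  0x1D5D + 0x83C6 = 0x0A123
One's-complement sum = 0xA123.
Checksum = ~0xA123 & 0xFFFF = 0x5EDC.

5EDC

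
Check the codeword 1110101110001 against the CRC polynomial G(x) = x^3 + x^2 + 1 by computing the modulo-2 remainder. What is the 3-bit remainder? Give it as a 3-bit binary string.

Modulo-2 division of 1110101110001 by 1101:
  pos 0: 1110 XOR 1101 = 0011
  pos 2: 1110 XOR 1101 = 0011
  pos 4: 1111 XOR 1101 = 0010
  pos 6: 1010 XOR 1101 = 0111
  pos 7: 1110 XOR 1101 = 0011
  pos 9: 1101 XOR 1101 = 0000
Remainder = 000 (zero — the frame passes the CRC check).

000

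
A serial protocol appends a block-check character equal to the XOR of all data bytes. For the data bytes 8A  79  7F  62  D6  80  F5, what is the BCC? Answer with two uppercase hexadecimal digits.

4D

XOR the bytes together:
  start with 0x8A
  0x8A ⊕ 0x79 = 0xF3
  0xF3 ⊕ 0x7F = 0x8C
  0x8C ⊕ 0x62 = 0xEE
  0xEE ⊕ 0xD6 = 0x38
  0x38 ⊕ 0x80 = 0xB8
  0xB8 ⊕ 0xF5 = 0x4D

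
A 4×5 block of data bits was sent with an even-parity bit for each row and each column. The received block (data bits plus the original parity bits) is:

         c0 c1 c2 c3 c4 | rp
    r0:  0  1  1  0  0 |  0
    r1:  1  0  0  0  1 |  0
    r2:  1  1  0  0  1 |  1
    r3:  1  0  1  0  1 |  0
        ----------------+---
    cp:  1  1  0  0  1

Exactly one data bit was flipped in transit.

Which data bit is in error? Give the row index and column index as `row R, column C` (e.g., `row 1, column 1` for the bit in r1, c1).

row 3, column 1

Recompute each row's even parity and compare to rp:
  r0: data parity 0, sent rp 0 → ok
  r1: data parity 0, sent rp 0 → ok
  r2: data parity 1, sent rp 1 → ok
  r3: data parity 1, sent rp 0 → mismatch
Recompute each column's even parity and compare to cp:
  c0: data parity 1, sent cp 1 → ok
  c1: data parity 0, sent cp 1 → mismatch
  c2: data parity 0, sent cp 0 → ok
  c3: data parity 0, sent cp 0 → ok
  c4: data parity 1, sent cp 1 → ok
Exactly one row (r3) and one column (c1) fail → the flipped bit is at their intersection.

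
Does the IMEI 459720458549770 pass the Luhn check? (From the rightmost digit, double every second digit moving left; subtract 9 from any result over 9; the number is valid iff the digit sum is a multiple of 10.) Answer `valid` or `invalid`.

valid

From the right, keep odd positions and double even positions (subtract 9 from any doubled value over 9):
  doubled (positions 2,4,...): 5 9 1 1 0 5 1 → sum 22
  kept (positions 1,3,...): 0 7 4 8 4 2 9 4 → sum 38
Total = 60.
60 mod 10 = 0, so the number is valid.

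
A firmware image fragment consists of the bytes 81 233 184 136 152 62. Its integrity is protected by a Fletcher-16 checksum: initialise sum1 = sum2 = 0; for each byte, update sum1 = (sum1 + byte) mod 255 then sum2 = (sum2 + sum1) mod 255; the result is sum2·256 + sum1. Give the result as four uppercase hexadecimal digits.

6553

Running sums (mod 255):
  after byte 0 (81): sum1=81, sum2=81
  after byte 1 (233): sum1=59, sum2=140
  after byte 2 (184): sum1=243, sum2=128
  after byte 3 (136): sum1=124, sum2=252
  after byte 4 (152): sum1=21, sum2=18
  after byte 5 (62): sum1=83, sum2=101
Checksum = sum2·256 + sum1 = 101·256 + 83 = 25939 = 0x6553.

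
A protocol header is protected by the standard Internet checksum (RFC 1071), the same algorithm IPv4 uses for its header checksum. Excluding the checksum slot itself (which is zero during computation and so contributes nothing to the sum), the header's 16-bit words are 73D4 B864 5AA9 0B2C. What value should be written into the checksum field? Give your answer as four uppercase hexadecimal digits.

One's-complement addition (fold any carry out of bit 15 back into bit 0):
  0x73D4 + 0xB864 = 0x12C38 → wrap carry → 0x2C39
  0x2C39 + 0x5AA9 = 0x086E2
  0x86E2 + 0x0B2C = 0x0920E
One's-complement sum = 0x920E.
Checksum = ~0x920E & 0xFFFF = 0x6DF1.

6DF1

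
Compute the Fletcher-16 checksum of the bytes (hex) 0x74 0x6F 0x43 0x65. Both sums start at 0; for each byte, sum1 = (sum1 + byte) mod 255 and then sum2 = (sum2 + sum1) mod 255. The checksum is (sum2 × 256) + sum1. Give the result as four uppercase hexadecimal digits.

Running sums (mod 255):
  after byte 0 (0x74): sum1=116, sum2=116
  after byte 1 (0x6F): sum1=227, sum2=88
  after byte 2 (0x43): sum1=39, sum2=127
  after byte 3 (0x65): sum1=140, sum2=12
Checksum = sum2·256 + sum1 = 12·256 + 140 = 3212 = 0x0C8C.

0C8C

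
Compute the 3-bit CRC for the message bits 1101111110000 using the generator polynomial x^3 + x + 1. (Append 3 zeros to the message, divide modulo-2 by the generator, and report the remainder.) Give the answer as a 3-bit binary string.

Append 3 zeros: 1101111110000000. Divide by 1011 (XOR where the leading bit is 1):
  pos 0: 1101 XOR 1011 = 0110
  pos 1: 1101 XOR 1011 = 0110
  pos 2: 1101 XOR 1011 = 0110
  pos 3: 1101 XOR 1011 = 0110
  pos 4: 1101 XOR 1011 = 0110
  pos 5: 1101 XOR 1011 = 0110
  pos 6: 1100 XOR 1011 = 0111
  pos 7: 1110 XOR 1011 = 0101
  pos 8: 1010 XOR 1011 = 0001
  pos 11: 1000 XOR 1011 = 0011
Remainder (last 3 bits) = 110. This is the CRC / FCS.

110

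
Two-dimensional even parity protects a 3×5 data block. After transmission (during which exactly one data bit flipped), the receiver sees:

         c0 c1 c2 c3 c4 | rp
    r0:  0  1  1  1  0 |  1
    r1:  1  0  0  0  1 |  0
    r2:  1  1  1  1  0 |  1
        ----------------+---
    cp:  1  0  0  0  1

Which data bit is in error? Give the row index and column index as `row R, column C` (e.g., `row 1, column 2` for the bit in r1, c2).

Recompute each row's even parity and compare to rp:
  r0: data parity 1, sent rp 1 → ok
  r1: data parity 0, sent rp 0 → ok
  r2: data parity 0, sent rp 1 → mismatch
Recompute each column's even parity and compare to cp:
  c0: data parity 0, sent cp 1 → mismatch
  c1: data parity 0, sent cp 0 → ok
  c2: data parity 0, sent cp 0 → ok
  c3: data parity 0, sent cp 0 → ok
  c4: data parity 1, sent cp 1 → ok
Exactly one row (r2) and one column (c0) fail → the flipped bit is at their intersection.

row 2, column 0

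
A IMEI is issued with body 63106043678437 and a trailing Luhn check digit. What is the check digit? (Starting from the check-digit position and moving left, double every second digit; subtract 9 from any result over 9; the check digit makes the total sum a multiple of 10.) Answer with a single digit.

Partial digits right→left: 7 3 4 8 7 6 3 4 0 6 0 1 3 6
Double every second digit counting from the check-digit position (so the 1st, 3rd, 5th, ... of the partial from the right).
  doubled (with −9 where >9): 5 8 5 6 0 0 6 → sum 30
  kept as-is: 3 8 6 4 6 1 6 → sum 34
Total = 30 + 34 = 64.
Check digit = (10 − (64 mod 10)) mod 10 = 6.

6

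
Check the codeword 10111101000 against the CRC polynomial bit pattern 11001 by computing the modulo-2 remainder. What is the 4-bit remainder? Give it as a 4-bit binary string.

1111

Modulo-2 division of 10111101000 by 11001:
  pos 0: 10111 XOR 11001 = 01110
  pos 1: 11101 XOR 11001 = 00100
  pos 3: 10001 XOR 11001 = 01000
  pos 4: 10000 XOR 11001 = 01001
  pos 5: 10010 XOR 11001 = 01011
  pos 6: 10110 XOR 11001 = 01111
Remainder = 1111 (nonzero — an error is detected).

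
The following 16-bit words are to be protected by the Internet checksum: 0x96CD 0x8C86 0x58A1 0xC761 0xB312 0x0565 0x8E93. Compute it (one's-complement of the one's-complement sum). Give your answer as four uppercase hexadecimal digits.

759D

One's-complement addition (fold any carry out of bit 15 back into bit 0):
  0x96CD + 0x8C86 = 0x12353 → wrap carry → 0x2354
  0x2354 + 0x58A1 = 0x07BF5
  0x7BF5 + 0xC761 = 0x14356 → wrap carry → 0x4357
  0x4357 + 0xB312 = 0x0F669
  0xF669 + 0x0565 = 0x0FBCE
  0xFBCE + 0x8E93 = 0x18A61 → wrap carry → 0x8A62
One's-complement sum = 0x8A62.
Checksum = ~0x8A62 & 0xFFFF = 0x759D.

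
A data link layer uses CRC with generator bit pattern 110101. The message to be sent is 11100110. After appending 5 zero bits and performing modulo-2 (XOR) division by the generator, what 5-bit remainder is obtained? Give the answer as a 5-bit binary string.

00001

Append 5 zeros: 1110011000000. Divide by 110101 (XOR where the leading bit is 1):
  pos 0: 111001 XOR 110101 = 001100
  pos 2: 110010 XOR 110101 = 000111
  pos 5: 111000 XOR 110101 = 001101
  pos 7: 110100 XOR 110101 = 000001
Remainder (last 5 bits) = 00001. This is the CRC / FCS.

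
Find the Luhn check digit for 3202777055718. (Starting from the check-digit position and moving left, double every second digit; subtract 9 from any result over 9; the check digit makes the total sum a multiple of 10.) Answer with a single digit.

Partial digits right→left: 8 1 7 5 5 0 7 7 7 2 0 2 3
Double every second digit counting from the check-digit position (so the 1st, 3rd, 5th, ... of the partial from the right).
  doubled (with −9 where >9): 7 5 1 5 5 0 6 → sum 29
  kept as-is: 1 5 0 7 2 2 → sum 17
Total = 29 + 17 = 46.
Check digit = (10 − (46 mod 10)) mod 10 = 4.

4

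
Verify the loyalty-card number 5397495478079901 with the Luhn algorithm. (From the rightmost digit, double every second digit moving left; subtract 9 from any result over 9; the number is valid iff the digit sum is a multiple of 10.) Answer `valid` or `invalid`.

invalid

From the right, keep odd positions and double even positions (subtract 9 from any doubled value over 9):
  doubled (positions 2,4,...): 0 9 0 5 1 8 9 1 → sum 33
  kept (positions 1,3,...): 1 9 7 8 4 9 7 3 → sum 48
Total = 81.
81 mod 10 = 1, so the number is invalid.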